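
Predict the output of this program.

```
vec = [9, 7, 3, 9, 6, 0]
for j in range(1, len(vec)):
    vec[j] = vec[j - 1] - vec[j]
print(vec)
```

j=1: vec[1] = 9-7 = 2 → [9, 2, 3, 9, 6, 0]
j=2: vec[2] = 2-3 = -1 → [9, 2, -1, 9, 6, 0]
j=3: vec[3] = (-1)-9 = -10 → [9, 2, -1, -10, 6, 0]
j=4: vec[4] = (-10)-6 = -16 → [9, 2, -1, -10, -16, 0]
j=5: vec[5] = (-16)-0 = -16 → [9, 2, -1, -10, -16, -16]

[9, 2, -1, -10, -16, -16]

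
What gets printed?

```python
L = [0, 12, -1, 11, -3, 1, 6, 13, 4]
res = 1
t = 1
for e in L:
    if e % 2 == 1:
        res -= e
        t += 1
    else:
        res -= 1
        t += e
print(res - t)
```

e=0: not odd, res = 1-1 = 0; t=1
e=12: not odd, res = 0-1 = -1; t=13
e=-1: odd, res = (-1)-(-1) = 0; t=14
e=11: odd, res = 0-11 = -11; t=15
e=-3: odd, res = (-11)-(-3) = -8; t=16
e=1: odd, res = (-8)-1 = -9; t=17
e=6: not odd, res = (-9)-1 = -10; t=23
e=13: odd, res = (-10)-13 = -23; t=24
e=4: not odd, res = (-23)-1 = -24; t=28
res-t = (-24)-28 = -52

-52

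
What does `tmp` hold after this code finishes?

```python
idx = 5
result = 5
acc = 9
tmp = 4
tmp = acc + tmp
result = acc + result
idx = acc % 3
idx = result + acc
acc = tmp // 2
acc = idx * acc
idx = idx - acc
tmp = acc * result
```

tmp = 9+4 = 13
result = 9+5 = 14
idx = 9%3 = 0
idx = 14+9 = 23
acc = 13//2 = 6
acc = 23*6 = 138
idx = 23-138 = -115
tmp = 138*14 = 1932

1932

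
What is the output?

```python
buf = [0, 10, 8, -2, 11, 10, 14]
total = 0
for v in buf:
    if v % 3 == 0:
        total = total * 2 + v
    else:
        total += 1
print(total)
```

v=0: %3==0, total = 0*2+0 = 0
v=10: not %3==0, total = 0+1 = 1
v=8: not %3==0, total = 1+1 = 2
v=-2: not %3==0, total = 2+1 = 3
v=11: not %3==0, total = 3+1 = 4
v=10: not %3==0, total = 4+1 = 5
v=14: not %3==0, total = 5+1 = 6

6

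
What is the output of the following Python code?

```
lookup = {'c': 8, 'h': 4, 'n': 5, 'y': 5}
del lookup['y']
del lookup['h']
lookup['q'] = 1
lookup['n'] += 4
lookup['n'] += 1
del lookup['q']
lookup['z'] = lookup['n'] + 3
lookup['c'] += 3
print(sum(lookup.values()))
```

34

del 'y' → {'c': 8, 'h': 4, 'n': 5}
del 'h' → {'c': 8, 'n': 5}
lookup['q'] = 1 → {'c': 8, 'n': 5, 'q': 1}
lookup['n'] = 5+4 = 9 → {'c': 8, 'n': 9, 'q': 1}
lookup['n'] = 9+1 = 10 → {'c': 8, 'n': 10, 'q': 1}
del 'q' → {'c': 8, 'n': 10}
lookup['z'] = lookup['n']+3 = 13 → {'c': 8, 'n': 10, 'z': 13}
lookup['c'] = 8+3 = 11 → {'c': 11, 'n': 10, 'z': 13}
sum of values = 34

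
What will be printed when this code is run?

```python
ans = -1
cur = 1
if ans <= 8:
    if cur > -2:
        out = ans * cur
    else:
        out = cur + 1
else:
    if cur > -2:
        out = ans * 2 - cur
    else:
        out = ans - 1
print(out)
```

-1

ans=-1, cur=1
ans <= 8 is True; cur > -2 is True
→ out = ans * cur = -1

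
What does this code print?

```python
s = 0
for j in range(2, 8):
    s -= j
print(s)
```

-27

j=2: s = 0-2 = -2
j=3: s = (-2)-3 = -5
j=4: s = (-5)-4 = -9
j=5: s = (-9)-5 = -14
j=6: s = (-14)-6 = -20
j=7: s = (-20)-7 = -27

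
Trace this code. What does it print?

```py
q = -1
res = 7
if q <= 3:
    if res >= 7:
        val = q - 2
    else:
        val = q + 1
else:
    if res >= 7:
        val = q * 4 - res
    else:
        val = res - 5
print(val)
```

q=-1, res=7
q <= 3 is True; res >= 7 is True
→ val = q - 2 = -3

-3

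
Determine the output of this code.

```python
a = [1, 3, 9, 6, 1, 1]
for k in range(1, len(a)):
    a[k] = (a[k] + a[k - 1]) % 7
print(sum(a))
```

22

k=1: a[1] = (3+1)%7 = 4 → [1, 4, 9, 6, 1, 1]
k=2: a[2] = (9+4)%7 = 6 → [1, 4, 6, 6, 1, 1]
k=3: a[3] = (6+6)%7 = 5 → [1, 4, 6, 5, 1, 1]
k=4: a[4] = (1+5)%7 = 6 → [1, 4, 6, 5, 6, 1]
k=5: a[5] = (1+6)%7 = 0 → [1, 4, 6, 5, 6, 0]
sum = 22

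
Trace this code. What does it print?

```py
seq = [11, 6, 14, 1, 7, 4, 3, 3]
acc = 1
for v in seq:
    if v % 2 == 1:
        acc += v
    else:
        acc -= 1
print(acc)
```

v=11: odd, acc = 1+11 = 12
v=6: not odd, acc = 12-1 = 11
v=14: not odd, acc = 11-1 = 10
v=1: odd, acc = 10+1 = 11
v=7: odd, acc = 11+7 = 18
v=4: not odd, acc = 18-1 = 17
v=3: odd, acc = 17+3 = 20
v=3: odd, acc = 20+3 = 23

23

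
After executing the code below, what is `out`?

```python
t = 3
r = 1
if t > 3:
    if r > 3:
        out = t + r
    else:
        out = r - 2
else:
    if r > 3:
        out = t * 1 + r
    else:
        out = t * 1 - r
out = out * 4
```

8

t=3, r=1
t > 3 is False; r > 3 is False
→ out = t * 1 - r = 2
out = 2*4 = 8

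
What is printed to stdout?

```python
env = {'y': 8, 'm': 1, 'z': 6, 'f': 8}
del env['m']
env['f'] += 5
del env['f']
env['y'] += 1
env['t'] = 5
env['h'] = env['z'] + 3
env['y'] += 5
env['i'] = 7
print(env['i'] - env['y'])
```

del 'm' → {'y': 8, 'z': 6, 'f': 8}
env['f'] = 8+5 = 13 → {'y': 8, 'z': 6, 'f': 13}
del 'f' → {'y': 8, 'z': 6}
env['y'] = 8+1 = 9 → {'y': 9, 'z': 6}
env['t'] = 5 → {'y': 9, 'z': 6, 't': 5}
env['h'] = env['z']+3 = 9 → {'y': 9, 'z': 6, 't': 5, 'h': 9}
env['y'] = 9+5 = 14 → {'y': 14, 'z': 6, 't': 5, 'h': 9}
env['i'] = 7 → {'y': 14, 'z': 6, 't': 5, 'h': 9, 'i': 7}
env['i']-env['y'] = 7-14 = -7

-7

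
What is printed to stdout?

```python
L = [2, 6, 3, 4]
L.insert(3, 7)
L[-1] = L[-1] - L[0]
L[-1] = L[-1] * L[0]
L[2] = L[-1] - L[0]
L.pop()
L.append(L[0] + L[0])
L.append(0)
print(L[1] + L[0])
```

insert 7 at 3 → [2, 6, 3, 7, 4]
L[-1] = L[-1]-L[0] = 4-2 = 2 → [2, 6, 3, 7, 2]
L[-1] = L[-1]*L[0] = 2*2 = 4 → [2, 6, 3, 7, 4]
L[2] = L[-1]-L[0] = 4-2 = 2 → [2, 6, 2, 7, 4]
pop() removes 4 → [2, 6, 2, 7]
append L[0]+L[0] = 2+2 = 4 → [2, 6, 2, 7, 4]
append 0 → [2, 6, 2, 7, 4, 0]
L[1]+L[0] = 6+2 = 8

8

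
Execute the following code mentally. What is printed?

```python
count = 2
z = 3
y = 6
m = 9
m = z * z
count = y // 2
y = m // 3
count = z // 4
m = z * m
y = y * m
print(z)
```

m = 3*3 = 9
count = 6//2 = 3
y = 9//3 = 3
count = 3//4 = 0
m = 3*9 = 27
y = 3*27 = 81

3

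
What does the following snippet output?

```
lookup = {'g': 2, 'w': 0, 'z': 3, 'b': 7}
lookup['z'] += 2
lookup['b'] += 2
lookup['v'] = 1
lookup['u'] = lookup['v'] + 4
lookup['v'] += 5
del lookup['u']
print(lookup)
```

{'g': 2, 'w': 0, 'z': 5, 'b': 9, 'v': 6}

lookup['z'] = 3+2 = 5 → {'g': 2, 'w': 0, 'z': 5, 'b': 7}
lookup['b'] = 7+2 = 9 → {'g': 2, 'w': 0, 'z': 5, 'b': 9}
lookup['v'] = 1 → {'g': 2, 'w': 0, 'z': 5, 'b': 9, 'v': 1}
lookup['u'] = lookup['v']+4 = 5 → {'g': 2, 'w': 0, 'z': 5, 'b': 9, 'v': 1, 'u': 5}
lookup['v'] = 1+5 = 6 → {'g': 2, 'w': 0, 'z': 5, 'b': 9, 'v': 6, 'u': 5}
del 'u' → {'g': 2, 'w': 0, 'z': 5, 'b': 9, 'v': 6}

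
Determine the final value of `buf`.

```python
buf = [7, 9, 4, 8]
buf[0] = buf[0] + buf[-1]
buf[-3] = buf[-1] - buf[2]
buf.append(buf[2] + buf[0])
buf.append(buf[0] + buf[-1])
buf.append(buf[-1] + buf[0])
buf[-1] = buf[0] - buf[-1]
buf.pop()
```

buf[0] = buf[0]+buf[-1] = 7+8 = 15 → [15, 9, 4, 8]
buf[-3] = buf[-1]-buf[2] = 8-4 = 4 → [15, 4, 4, 8]
append buf[2]+buf[0] = 4+15 = 19 → [15, 4, 4, 8, 19]
append buf[0]+buf[-1] = 15+19 = 34 → [15, 4, 4, 8, 19, 34]
append buf[-1]+buf[0] = 34+15 = 49 → [15, 4, 4, 8, 19, 34, 49]
buf[-1] = buf[0]-buf[-1] = 15-49 = -34 → [15, 4, 4, 8, 19, 34, -34]
pop() removes -34 → [15, 4, 4, 8, 19, 34]

[15, 4, 4, 8, 19, 34]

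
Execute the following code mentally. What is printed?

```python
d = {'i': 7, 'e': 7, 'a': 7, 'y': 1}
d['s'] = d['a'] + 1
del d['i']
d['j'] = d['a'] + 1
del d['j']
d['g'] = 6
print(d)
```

d['s'] = d['a']+1 = 8 → {'i': 7, 'e': 7, 'a': 7, 'y': 1, 's': 8}
del 'i' → {'e': 7, 'a': 7, 'y': 1, 's': 8}
d['j'] = d['a']+1 = 8 → {'e': 7, 'a': 7, 'y': 1, 's': 8, 'j': 8}
del 'j' → {'e': 7, 'a': 7, 'y': 1, 's': 8}
d['g'] = 6 → {'e': 7, 'a': 7, 'y': 1, 's': 8, 'g': 6}

{'e': 7, 'a': 7, 'y': 1, 's': 8, 'g': 6}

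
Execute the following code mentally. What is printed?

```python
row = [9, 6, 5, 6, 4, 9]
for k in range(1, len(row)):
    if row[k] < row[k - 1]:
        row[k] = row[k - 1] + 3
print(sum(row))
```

k=1: 6<9, row[1] = 9+3 = 12 → [9, 12, 5, 6, 4, 9]
k=2: 5<12, row[2] = 12+3 = 15 → [9, 12, 15, 6, 4, 9]
k=3: 6<15, row[3] = 15+3 = 18 → [9, 12, 15, 18, 4, 9]
k=4: 4<18, row[4] = 18+3 = 21 → [9, 12, 15, 18, 21, 9]
k=5: 9<21, row[5] = 21+3 = 24 → [9, 12, 15, 18, 21, 24]
sum = 99

99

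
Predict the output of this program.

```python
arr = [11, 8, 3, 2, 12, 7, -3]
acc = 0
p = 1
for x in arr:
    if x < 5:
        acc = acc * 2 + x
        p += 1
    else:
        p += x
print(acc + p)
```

55

x=11: not <5; p=12
x=8: not <5; p=20
x=3: <5, acc = 0*2+3 = 3; p=21
x=2: <5, acc = 3*2+2 = 8; p=22
x=12: not <5; p=34
x=7: not <5; p=41
x=-3: <5, acc = 8*2+(-3) = 13; p=42
acc+p = 13+42 = 55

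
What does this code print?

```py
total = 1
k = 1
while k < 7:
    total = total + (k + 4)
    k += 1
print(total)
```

46

k=1: total = 1+5 = 6
k=2: total = 6+6 = 12
k=3: total = 12+7 = 19
k=4: total = 19+8 = 27
k=5: total = 27+9 = 36
k=6: total = 36+10 = 46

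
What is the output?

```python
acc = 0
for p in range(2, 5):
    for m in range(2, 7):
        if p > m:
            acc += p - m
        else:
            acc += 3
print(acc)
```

p=2,m=2: not 2>2, acc = 0+3 = 3
p=2,m=3: not 2>3, acc = 3+3 = 6
p=2,m=4: not 2>4, acc = 6+3 = 9
p=2,m=5: not 2>5, acc = 9+3 = 12
p=2,m=6: not 2>6, acc = 12+3 = 15
p=3,m=2: 3>2, acc = 15+1 = 16
p=3,m=3: not 3>3, acc = 16+3 = 19
p=3,m=4: not 3>4, acc = 19+3 = 22
p=3,m=5: not 3>5, acc = 22+3 = 25
p=3,m=6: not 3>6, acc = 25+3 = 28
p=4,m=2: 4>2, acc = 28+2 = 30
p=4,m=3: 4>3, acc = 30+1 = 31
p=4,m=4: not 4>4, acc = 31+3 = 34
p=4,m=5: not 4>5, acc = 34+3 = 37
p=4,m=6: not 4>6, acc = 37+3 = 40

40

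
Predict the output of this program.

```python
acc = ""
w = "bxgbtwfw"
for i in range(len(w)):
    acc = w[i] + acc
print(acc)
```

wfwtbgxb

i=0: prepend 'b' → 'b'
i=1: prepend 'x' → 'xb'
i=2: prepend 'g' → 'gxb'
i=3: prepend 'b' → 'bgxb'
i=4: prepend 't' → 'tbgxb'
i=5: prepend 'w' → 'wtbgxb'
i=6: prepend 'f' → 'fwtbgxb'
i=7: prepend 'w' → 'wfwtbgxb'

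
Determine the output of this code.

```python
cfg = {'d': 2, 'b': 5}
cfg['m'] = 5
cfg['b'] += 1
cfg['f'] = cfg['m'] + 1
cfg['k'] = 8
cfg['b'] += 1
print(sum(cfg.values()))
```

28

cfg['m'] = 5 → {'d': 2, 'b': 5, 'm': 5}
cfg['b'] = 5+1 = 6 → {'d': 2, 'b': 6, 'm': 5}
cfg['f'] = cfg['m']+1 = 6 → {'d': 2, 'b': 6, 'm': 5, 'f': 6}
cfg['k'] = 8 → {'d': 2, 'b': 6, 'm': 5, 'f': 6, 'k': 8}
cfg['b'] = 6+1 = 7 → {'d': 2, 'b': 7, 'm': 5, 'f': 6, 'k': 8}
sum of values = 28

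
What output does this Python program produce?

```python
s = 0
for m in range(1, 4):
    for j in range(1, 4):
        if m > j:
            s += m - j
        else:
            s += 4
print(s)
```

m=1,j=1: not 1>1, s = 0+4 = 4
m=1,j=2: not 1>2, s = 4+4 = 8
m=1,j=3: not 1>3, s = 8+4 = 12
m=2,j=1: 2>1, s = 12+1 = 13
m=2,j=2: not 2>2, s = 13+4 = 17
m=2,j=3: not 2>3, s = 17+4 = 21
m=3,j=1: 3>1, s = 21+2 = 23
m=3,j=2: 3>2, s = 23+1 = 24
m=3,j=3: not 3>3, s = 24+4 = 28

28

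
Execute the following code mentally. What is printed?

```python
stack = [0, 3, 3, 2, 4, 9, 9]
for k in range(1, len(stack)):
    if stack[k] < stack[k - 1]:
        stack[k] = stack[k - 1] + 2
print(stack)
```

k=1: 3>=0, unchanged → [0, 3, 3, 2, 4, 9, 9]
k=2: 3>=3, unchanged → [0, 3, 3, 2, 4, 9, 9]
k=3: 2<3, stack[3] = 3+2 = 5 → [0, 3, 3, 5, 4, 9, 9]
k=4: 4<5, stack[4] = 5+2 = 7 → [0, 3, 3, 5, 7, 9, 9]
k=5: 9>=7, unchanged → [0, 3, 3, 5, 7, 9, 9]
k=6: 9>=9, unchanged → [0, 3, 3, 5, 7, 9, 9]

[0, 3, 3, 5, 7, 9, 9]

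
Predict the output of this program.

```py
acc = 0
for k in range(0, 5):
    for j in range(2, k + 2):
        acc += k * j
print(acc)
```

k=1,j=2: acc = 0+2 = 2
k=2,j=2: acc = 2+4 = 6
k=2,j=3: acc = 6+6 = 12
k=3,j=2: acc = 12+6 = 18
k=3,j=3: acc = 18+9 = 27
k=3,j=4: acc = 27+12 = 39
k=4,j=2: acc = 39+8 = 47
k=4,j=3: acc = 47+12 = 59
k=4,j=4: acc = 59+16 = 75
k=4,j=5: acc = 75+20 = 95

95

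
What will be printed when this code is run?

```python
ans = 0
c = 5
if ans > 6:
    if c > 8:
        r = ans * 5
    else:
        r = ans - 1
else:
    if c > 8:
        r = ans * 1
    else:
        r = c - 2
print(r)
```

ans=0, c=5
ans > 6 is False; c > 8 is False
→ r = c - 2 = 3

3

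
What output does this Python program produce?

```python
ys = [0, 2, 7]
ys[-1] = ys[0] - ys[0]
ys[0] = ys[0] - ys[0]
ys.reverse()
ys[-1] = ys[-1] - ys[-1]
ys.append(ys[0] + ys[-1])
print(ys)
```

ys[-1] = ys[0]-ys[0] = 0-0 = 0 → [0, 2, 0]
ys[0] = ys[0]-ys[0] = 0-0 = 0 → [0, 2, 0]
reverse → [0, 2, 0]
ys[-1] = ys[-1]-ys[-1] = 0-0 = 0 → [0, 2, 0]
append ys[0]+ys[-1] = 0+0 = 0 → [0, 2, 0, 0]

[0, 2, 0, 0]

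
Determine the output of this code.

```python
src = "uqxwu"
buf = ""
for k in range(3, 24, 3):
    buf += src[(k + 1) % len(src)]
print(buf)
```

k=3: add src[4]='u' → 'u'
k=6: add src[2]='x' → 'ux'
k=9: add src[0]='u' → 'uxu'
k=12: add src[3]='w' → 'uxuw'
k=15: add src[1]='q' → 'uxuwq'
k=18: add src[4]='u' → 'uxuwqu'
k=21: add src[2]='x' → 'uxuwqux'

uxuwqux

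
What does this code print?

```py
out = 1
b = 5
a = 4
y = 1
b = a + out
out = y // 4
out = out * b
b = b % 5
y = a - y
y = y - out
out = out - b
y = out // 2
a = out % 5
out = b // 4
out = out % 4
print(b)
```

b = 4+1 = 5
out = 1//4 = 0
out = 0*5 = 0
b = 5%5 = 0
y = 4-1 = 3
y = 3-0 = 3
out = 0-0 = 0
y = 0//2 = 0
a = 0%5 = 0
out = 0//4 = 0
out = 0%4 = 0

0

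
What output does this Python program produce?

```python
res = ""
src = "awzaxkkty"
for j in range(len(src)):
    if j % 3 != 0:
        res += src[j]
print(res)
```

wzxkty

j=0: skip
j=1: add 'w' → 'w'
j=2: add 'z' → 'wz'
j=3: skip
j=4: add 'x' → 'wzx'
j=5: add 'k' → 'wzxk'
j=6: skip
j=7: add 't' → 'wzxkt'
j=8: add 'y' → 'wzxkty'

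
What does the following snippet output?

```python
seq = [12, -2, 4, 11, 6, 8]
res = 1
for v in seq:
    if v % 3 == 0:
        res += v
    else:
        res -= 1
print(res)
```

15

v=12: %3==0, res = 1+12 = 13
v=-2: not %3==0, res = 13-1 = 12
v=4: not %3==0, res = 12-1 = 11
v=11: not %3==0, res = 11-1 = 10
v=6: %3==0, res = 10+6 = 16
v=8: not %3==0, res = 16-1 = 15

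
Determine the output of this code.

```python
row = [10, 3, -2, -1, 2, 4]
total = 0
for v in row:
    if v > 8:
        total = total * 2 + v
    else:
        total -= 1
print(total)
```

5

v=10: >8, total = 0*2+10 = 10
v=3: not >8, total = 10-1 = 9
v=-2: not >8, total = 9-1 = 8
v=-1: not >8, total = 8-1 = 7
v=2: not >8, total = 7-1 = 6
v=4: not >8, total = 6-1 = 5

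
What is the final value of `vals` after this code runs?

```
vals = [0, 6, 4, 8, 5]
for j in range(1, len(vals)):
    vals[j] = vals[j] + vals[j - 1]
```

j=1: vals[1] = 6+0 = 6 → [0, 6, 4, 8, 5]
j=2: vals[2] = 4+6 = 10 → [0, 6, 10, 8, 5]
j=3: vals[3] = 8+10 = 18 → [0, 6, 10, 18, 5]
j=4: vals[4] = 5+18 = 23 → [0, 6, 10, 18, 23]

[0, 6, 10, 18, 23]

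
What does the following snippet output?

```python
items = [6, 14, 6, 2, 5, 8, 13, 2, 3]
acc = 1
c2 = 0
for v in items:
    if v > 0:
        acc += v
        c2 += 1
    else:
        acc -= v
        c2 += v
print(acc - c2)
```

51

v=6: >0, acc = 1+6 = 7; c2=1
v=14: >0, acc = 7+14 = 21; c2=2
v=6: >0, acc = 21+6 = 27; c2=3
v=2: >0, acc = 27+2 = 29; c2=4
v=5: >0, acc = 29+5 = 34; c2=5
v=8: >0, acc = 34+8 = 42; c2=6
v=13: >0, acc = 42+13 = 55; c2=7
v=2: >0, acc = 55+2 = 57; c2=8
v=3: >0, acc = 57+3 = 60; c2=9
acc-c2 = 60-9 = 51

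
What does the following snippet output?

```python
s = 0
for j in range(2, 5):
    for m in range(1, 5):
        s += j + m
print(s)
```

66

j=2,m=1: s = 0+3 = 3
j=2,m=2: s = 3+4 = 7
j=2,m=3: s = 7+5 = 12
j=2,m=4: s = 12+6 = 18
j=3,m=1: s = 18+4 = 22
j=3,m=2: s = 22+5 = 27
j=3,m=3: s = 27+6 = 33
j=3,m=4: s = 33+7 = 40
j=4,m=1: s = 40+5 = 45
j=4,m=2: s = 45+6 = 51
j=4,m=3: s = 51+7 = 58
j=4,m=4: s = 58+8 = 66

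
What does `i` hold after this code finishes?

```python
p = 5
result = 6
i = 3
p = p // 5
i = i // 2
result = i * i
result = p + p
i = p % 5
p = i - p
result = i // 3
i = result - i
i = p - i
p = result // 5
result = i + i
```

1

p = 5//5 = 1
i = 3//2 = 1
result = 1*1 = 1
result = 1+1 = 2
i = 1%5 = 1
p = 1-1 = 0
result = 1//3 = 0
i = 0-1 = -1
i = 0-(-1) = 1
p = 0//5 = 0
result = 1+1 = 2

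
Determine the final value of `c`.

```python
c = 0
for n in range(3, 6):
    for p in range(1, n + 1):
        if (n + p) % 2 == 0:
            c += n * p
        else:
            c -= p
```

69

n=3,p=1: even sum, c = 0+3 = 3
n=3,p=2: odd sum, c = 3-2 = 1
n=3,p=3: even sum, c = 1+9 = 10
n=4,p=1: odd sum, c = 10-1 = 9
n=4,p=2: even sum, c = 9+8 = 17
n=4,p=3: odd sum, c = 17-3 = 14
n=4,p=4: even sum, c = 14+16 = 30
n=5,p=1: even sum, c = 30+5 = 35
n=5,p=2: odd sum, c = 35-2 = 33
n=5,p=3: even sum, c = 33+15 = 48
n=5,p=4: odd sum, c = 48-4 = 44
n=5,p=5: even sum, c = 44+25 = 69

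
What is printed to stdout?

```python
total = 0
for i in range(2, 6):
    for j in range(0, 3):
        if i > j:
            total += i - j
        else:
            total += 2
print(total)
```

i=2,j=0: 2>0, total = 0+2 = 2
i=2,j=1: 2>1, total = 2+1 = 3
i=2,j=2: not 2>2, total = 3+2 = 5
i=3,j=0: 3>0, total = 5+3 = 8
i=3,j=1: 3>1, total = 8+2 = 10
i=3,j=2: 3>2, total = 10+1 = 11
i=4,j=0: 4>0, total = 11+4 = 15
i=4,j=1: 4>1, total = 15+3 = 18
i=4,j=2: 4>2, total = 18+2 = 20
i=5,j=0: 5>0, total = 20+5 = 25
i=5,j=1: 5>1, total = 25+4 = 29
i=5,j=2: 5>2, total = 29+3 = 32

32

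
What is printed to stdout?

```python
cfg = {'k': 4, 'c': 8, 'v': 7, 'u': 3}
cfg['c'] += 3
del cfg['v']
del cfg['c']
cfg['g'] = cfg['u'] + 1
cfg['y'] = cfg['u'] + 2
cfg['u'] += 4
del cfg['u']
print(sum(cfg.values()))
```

13

cfg['c'] = 8+3 = 11 → {'k': 4, 'c': 11, 'v': 7, 'u': 3}
del 'v' → {'k': 4, 'c': 11, 'u': 3}
del 'c' → {'k': 4, 'u': 3}
cfg['g'] = cfg['u']+1 = 4 → {'k': 4, 'u': 3, 'g': 4}
cfg['y'] = cfg['u']+2 = 5 → {'k': 4, 'u': 3, 'g': 4, 'y': 5}
cfg['u'] = 3+4 = 7 → {'k': 4, 'u': 7, 'g': 4, 'y': 5}
del 'u' → {'k': 4, 'g': 4, 'y': 5}
sum of values = 13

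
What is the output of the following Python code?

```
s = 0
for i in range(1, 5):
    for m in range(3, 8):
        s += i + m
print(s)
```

150

i=1,m=3: s = 0+4 = 4
i=1,m=4: s = 4+5 = 9
i=1,m=5: s = 9+6 = 15
i=1,m=6: s = 15+7 = 22
i=1,m=7: s = 22+8 = 30
i=2,m=3: s = 30+5 = 35
i=2,m=4: s = 35+6 = 41
i=2,m=5: s = 41+7 = 48
i=2,m=6: s = 48+8 = 56
i=2,m=7: s = 56+9 = 65
i=3,m=3: s = 65+6 = 71
i=3,m=4: s = 71+7 = 78
i=3,m=5: s = 78+8 = 86
i=3,m=6: s = 86+9 = 95
i=3,m=7: s = 95+10 = 105
i=4,m=3: s = 105+7 = 112
i=4,m=4: s = 112+8 = 120
i=4,m=5: s = 120+9 = 129
i=4,m=6: s = 129+10 = 139
i=4,m=7: s = 139+11 = 150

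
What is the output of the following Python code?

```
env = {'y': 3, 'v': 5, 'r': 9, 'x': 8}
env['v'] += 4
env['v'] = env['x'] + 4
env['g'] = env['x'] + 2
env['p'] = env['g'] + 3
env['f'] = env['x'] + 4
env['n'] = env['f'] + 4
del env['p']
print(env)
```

env['v'] = 5+4 = 9 → {'y': 3, 'v': 9, 'r': 9, 'x': 8}
env['v'] = env['x']+4 = 12 → {'y': 3, 'v': 12, 'r': 9, 'x': 8}
env['g'] = env['x']+2 = 10 → {'y': 3, 'v': 12, 'r': 9, 'x': 8, 'g': 10}
env['p'] = env['g']+3 = 13 → {'y': 3, 'v': 12, 'r': 9, 'x': 8, 'g': 10, 'p': 13}
env['f'] = env['x']+4 = 12 → {'y': 3, 'v': 12, 'r': 9, 'x': 8, 'g': 10, 'p': 13, 'f': 12}
env['n'] = env['f']+4 = 16 → {'y': 3, 'v': 12, 'r': 9, 'x': 8, 'g': 10, 'p': 13, 'f': 12, 'n': 16}
del 'p' → {'y': 3, 'v': 12, 'r': 9, 'x': 8, 'g': 10, 'f': 12, 'n': 16}

{'y': 3, 'v': 12, 'r': 9, 'x': 8, 'g': 10, 'f': 12, 'n': 16}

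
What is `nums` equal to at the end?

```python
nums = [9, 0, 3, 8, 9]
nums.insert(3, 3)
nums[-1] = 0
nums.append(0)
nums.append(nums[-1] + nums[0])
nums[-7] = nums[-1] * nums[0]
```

[9, 81, 3, 3, 8, 0, 0, 9]

insert 3 at 3 → [9, 0, 3, 3, 8, 9]
nums[-1] = 0 → [9, 0, 3, 3, 8, 0]
append 0 → [9, 0, 3, 3, 8, 0, 0]
append nums[-1]+nums[0] = 0+9 = 9 → [9, 0, 3, 3, 8, 0, 0, 9]
nums[-7] = nums[-1]*nums[0] = 9*9 = 81 → [9, 81, 3, 3, 8, 0, 0, 9]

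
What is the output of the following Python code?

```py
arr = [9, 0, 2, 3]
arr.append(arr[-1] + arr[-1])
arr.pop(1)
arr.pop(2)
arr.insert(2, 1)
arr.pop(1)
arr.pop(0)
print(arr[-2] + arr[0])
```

append arr[-1]+arr[-1] = 3+3 = 6 → [9, 0, 2, 3, 6]
pop(1) removes 0 → [9, 2, 3, 6]
pop(2) removes 3 → [9, 2, 6]
insert 1 at 2 → [9, 2, 1, 6]
pop(1) removes 2 → [9, 1, 6]
pop(0) removes 9 → [1, 6]
arr[-2]+arr[0] = 1+1 = 2

2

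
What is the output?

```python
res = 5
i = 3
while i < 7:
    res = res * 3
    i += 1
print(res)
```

405

i=3: res = 5*3 = 15
i=4: res = 15*3 = 45
i=5: res = 45*3 = 135
i=6: res = 135*3 = 405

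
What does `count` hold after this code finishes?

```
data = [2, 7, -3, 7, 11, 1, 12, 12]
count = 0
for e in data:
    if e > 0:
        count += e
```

e=2: >0, count = 0+2 = 2
e=7: >0, count = 2+7 = 9
e=-3: not >0
e=7: >0, count = 9+7 = 16
e=11: >0, count = 16+11 = 27
e=1: >0, count = 27+1 = 28
e=12: >0, count = 28+12 = 40
e=12: >0, count = 40+12 = 52

52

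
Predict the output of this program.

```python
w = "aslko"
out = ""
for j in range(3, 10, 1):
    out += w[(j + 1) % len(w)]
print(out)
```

j=3: add w[4]='o' → 'o'
j=4: add w[0]='a' → 'oa'
j=5: add w[1]='s' → 'oas'
j=6: add w[2]='l' → 'oasl'
j=7: add w[3]='k' → 'oaslk'
j=8: add w[4]='o' → 'oaslko'
j=9: add w[0]='a' → 'oaslkoa'

oaslkoa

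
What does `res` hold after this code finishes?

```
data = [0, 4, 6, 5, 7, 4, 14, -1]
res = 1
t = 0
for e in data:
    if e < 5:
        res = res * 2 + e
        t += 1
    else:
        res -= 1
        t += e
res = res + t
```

e=0: <5, res = 1*2+0 = 2; t=1
e=4: <5, res = 2*2+4 = 8; t=2
e=6: not <5, res = 8-1 = 7; t=8
e=5: not <5, res = 7-1 = 6; t=13
e=7: not <5, res = 6-1 = 5; t=20
e=4: <5, res = 5*2+4 = 14; t=21
e=14: not <5, res = 14-1 = 13; t=35
e=-1: <5, res = 13*2+(-1) = 25; t=36
res+t = 25+36 = 61

61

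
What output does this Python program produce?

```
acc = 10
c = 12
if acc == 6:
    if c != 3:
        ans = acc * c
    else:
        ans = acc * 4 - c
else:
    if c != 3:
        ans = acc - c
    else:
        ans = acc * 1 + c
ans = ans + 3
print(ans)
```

acc=10, c=12
acc == 6 is False; c != 3 is True
→ ans = acc - c = -2
ans = (-2)+3 = 1

1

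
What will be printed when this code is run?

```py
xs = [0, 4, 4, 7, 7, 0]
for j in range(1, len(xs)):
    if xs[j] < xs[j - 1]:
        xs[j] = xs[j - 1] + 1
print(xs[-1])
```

j=1: 4>=0, unchanged → [0, 4, 4, 7, 7, 0]
j=2: 4>=4, unchanged → [0, 4, 4, 7, 7, 0]
j=3: 7>=4, unchanged → [0, 4, 4, 7, 7, 0]
j=4: 7>=7, unchanged → [0, 4, 4, 7, 7, 0]
j=5: 0<7, xs[5] = 7+1 = 8 → [0, 4, 4, 7, 7, 8]

8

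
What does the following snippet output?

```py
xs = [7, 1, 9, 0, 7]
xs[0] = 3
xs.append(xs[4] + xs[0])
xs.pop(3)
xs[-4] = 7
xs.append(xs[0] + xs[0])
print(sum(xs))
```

xs[0] = 3 → [3, 1, 9, 0, 7]
append xs[4]+xs[0] = 7+3 = 10 → [3, 1, 9, 0, 7, 10]
pop(3) removes 0 → [3, 1, 9, 7, 10]
xs[-4] = 7 → [3, 7, 9, 7, 10]
append xs[0]+xs[0] = 3+3 = 6 → [3, 7, 9, 7, 10, 6]
sum = 42

42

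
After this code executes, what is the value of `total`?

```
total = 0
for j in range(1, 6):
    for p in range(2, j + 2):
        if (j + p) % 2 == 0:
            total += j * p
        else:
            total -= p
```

j=1,p=2: odd sum, total = 0-2 = -2
j=2,p=2: even sum, total = (-2)+4 = 2
j=2,p=3: odd sum, total = 2-3 = -1
j=3,p=2: odd sum, total = (-1)-2 = -3
j=3,p=3: even sum, total = (-3)+9 = 6
j=3,p=4: odd sum, total = 6-4 = 2
j=4,p=2: even sum, total = 2+8 = 10
j=4,p=3: odd sum, total = 10-3 = 7
j=4,p=4: even sum, total = 7+16 = 23
j=4,p=5: odd sum, total = 23-5 = 18
j=5,p=2: odd sum, total = 18-2 = 16
j=5,p=3: even sum, total = 16+15 = 31
j=5,p=4: odd sum, total = 31-4 = 27
j=5,p=5: even sum, total = 27+25 = 52
j=5,p=6: odd sum, total = 52-6 = 46

46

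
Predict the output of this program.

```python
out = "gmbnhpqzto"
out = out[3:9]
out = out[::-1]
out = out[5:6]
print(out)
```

n

slice [3:9] → 'nhpqzt'
reverse → 'tzqphn'
slice [5:6] → 'n'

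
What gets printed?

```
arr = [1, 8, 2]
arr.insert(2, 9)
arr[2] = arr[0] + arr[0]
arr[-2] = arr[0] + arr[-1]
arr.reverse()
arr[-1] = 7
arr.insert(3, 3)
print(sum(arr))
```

23

insert 9 at 2 → [1, 8, 9, 2]
arr[2] = arr[0]+arr[0] = 1+1 = 2 → [1, 8, 2, 2]
arr[-2] = arr[0]+arr[-1] = 1+2 = 3 → [1, 8, 3, 2]
reverse → [2, 3, 8, 1]
arr[-1] = 7 → [2, 3, 8, 7]
insert 3 at 3 → [2, 3, 8, 3, 7]
sum = 23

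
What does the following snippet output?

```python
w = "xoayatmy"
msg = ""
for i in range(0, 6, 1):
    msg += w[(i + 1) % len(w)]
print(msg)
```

i=0: add w[1]='o' → 'o'
i=1: add w[2]='a' → 'oa'
i=2: add w[3]='y' → 'oay'
i=3: add w[4]='a' → 'oaya'
i=4: add w[5]='t' → 'oayat'
i=5: add w[6]='m' → 'oayatm'

oayatm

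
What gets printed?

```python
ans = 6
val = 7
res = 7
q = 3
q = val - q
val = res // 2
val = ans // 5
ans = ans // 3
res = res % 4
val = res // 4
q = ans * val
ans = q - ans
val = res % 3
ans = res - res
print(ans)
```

0

q = 7-3 = 4
val = 7//2 = 3
val = 6//5 = 1
ans = 6//3 = 2
res = 7%4 = 3
val = 3//4 = 0
q = 2*0 = 0
ans = 0-2 = -2
val = 3%3 = 0
ans = 3-3 = 0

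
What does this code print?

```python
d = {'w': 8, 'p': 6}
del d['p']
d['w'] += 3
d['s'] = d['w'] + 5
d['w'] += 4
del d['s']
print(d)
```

del 'p' → {'w': 8}
d['w'] = 8+3 = 11 → {'w': 11}
d['s'] = d['w']+5 = 16 → {'w': 11, 's': 16}
d['w'] = 11+4 = 15 → {'w': 15, 's': 16}
del 's' → {'w': 15}

{'w': 15}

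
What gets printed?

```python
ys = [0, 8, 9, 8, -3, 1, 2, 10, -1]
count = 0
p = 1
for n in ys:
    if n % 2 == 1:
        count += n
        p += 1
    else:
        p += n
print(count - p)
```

-27

n=0: not odd; p=1
n=8: not odd; p=9
n=9: odd, count = 0+9 = 9; p=10
n=8: not odd; p=18
n=-3: odd, count = 9+(-3) = 6; p=19
n=1: odd, count = 6+1 = 7; p=20
n=2: not odd; p=22
n=10: not odd; p=32
n=-1: odd, count = 7+(-1) = 6; p=33
count-p = 6-33 = -27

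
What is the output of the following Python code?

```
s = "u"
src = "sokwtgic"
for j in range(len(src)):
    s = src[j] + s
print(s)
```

cigtwkosu

j=0: prepend 's' → 'su'
j=1: prepend 'o' → 'osu'
j=2: prepend 'k' → 'kosu'
j=3: prepend 'w' → 'wkosu'
j=4: prepend 't' → 'twkosu'
j=5: prepend 'g' → 'gtwkosu'
j=6: prepend 'i' → 'igtwkosu'
j=7: prepend 'c' → 'cigtwkosu'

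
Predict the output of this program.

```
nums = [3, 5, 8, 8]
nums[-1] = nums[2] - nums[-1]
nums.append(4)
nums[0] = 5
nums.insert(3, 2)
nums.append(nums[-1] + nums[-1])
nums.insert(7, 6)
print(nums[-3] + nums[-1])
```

10

nums[-1] = nums[2]-nums[-1] = 8-8 = 0 → [3, 5, 8, 0]
append 4 → [3, 5, 8, 0, 4]
nums[0] = 5 → [5, 5, 8, 0, 4]
insert 2 at 3 → [5, 5, 8, 2, 0, 4]
append nums[-1]+nums[-1] = 4+4 = 8 → [5, 5, 8, 2, 0, 4, 8]
insert 6 at 7 → [5, 5, 8, 2, 0, 4, 8, 6]
nums[-3]+nums[-1] = 4+6 = 10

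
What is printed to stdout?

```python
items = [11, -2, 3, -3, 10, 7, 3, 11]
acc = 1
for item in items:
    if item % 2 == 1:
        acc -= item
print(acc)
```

-31

item=11: odd, acc = 1-11 = -10
item=-2: not odd
item=3: odd, acc = (-10)-3 = -13
item=-3: odd, acc = (-13)-(-3) = -10
item=10: not odd
item=7: odd, acc = (-10)-7 = -17
item=3: odd, acc = (-17)-3 = -20
item=11: odd, acc = (-20)-11 = -31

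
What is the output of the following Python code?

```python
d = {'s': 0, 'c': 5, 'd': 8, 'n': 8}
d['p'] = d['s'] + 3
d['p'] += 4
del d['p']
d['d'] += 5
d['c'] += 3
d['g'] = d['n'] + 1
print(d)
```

d['p'] = d['s']+3 = 3 → {'s': 0, 'c': 5, 'd': 8, 'n': 8, 'p': 3}
d['p'] = 3+4 = 7 → {'s': 0, 'c': 5, 'd': 8, 'n': 8, 'p': 7}
del 'p' → {'s': 0, 'c': 5, 'd': 8, 'n': 8}
d['d'] = 8+5 = 13 → {'s': 0, 'c': 5, 'd': 13, 'n': 8}
d['c'] = 5+3 = 8 → {'s': 0, 'c': 8, 'd': 13, 'n': 8}
d['g'] = d['n']+1 = 9 → {'s': 0, 'c': 8, 'd': 13, 'n': 8, 'g': 9}

{'s': 0, 'c': 8, 'd': 13, 'n': 8, 'g': 9}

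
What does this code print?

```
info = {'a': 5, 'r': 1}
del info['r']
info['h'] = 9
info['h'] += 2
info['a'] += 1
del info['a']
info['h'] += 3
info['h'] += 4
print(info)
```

{'h': 18}

del 'r' → {'a': 5}
info['h'] = 9 → {'a': 5, 'h': 9}
info['h'] = 9+2 = 11 → {'a': 5, 'h': 11}
info['a'] = 5+1 = 6 → {'a': 6, 'h': 11}
del 'a' → {'h': 11}
info['h'] = 11+3 = 14 → {'h': 14}
info['h'] = 14+4 = 18 → {'h': 18}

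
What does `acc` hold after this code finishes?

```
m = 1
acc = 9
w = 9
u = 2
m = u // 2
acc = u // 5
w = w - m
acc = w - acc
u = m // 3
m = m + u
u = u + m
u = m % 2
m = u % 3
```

8

m = 2//2 = 1
acc = 2//5 = 0
w = 9-1 = 8
acc = 8-0 = 8
u = 1//3 = 0
m = 1+0 = 1
u = 0+1 = 1
u = 1%2 = 1
m = 1%3 = 1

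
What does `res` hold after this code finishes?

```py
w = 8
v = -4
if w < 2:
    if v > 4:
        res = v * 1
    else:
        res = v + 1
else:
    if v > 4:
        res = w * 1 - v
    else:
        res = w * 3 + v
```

20

w=8, v=-4
w < 2 is False; v > 4 is False
→ res = w * 3 + v = 20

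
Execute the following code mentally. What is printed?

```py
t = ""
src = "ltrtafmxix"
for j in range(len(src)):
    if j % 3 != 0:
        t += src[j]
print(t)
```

j=0: skip
j=1: add 't' → 't'
j=2: add 'r' → 'tr'
j=3: skip
j=4: add 'a' → 'tra'
j=5: add 'f' → 'traf'
j=6: skip
j=7: add 'x' → 'trafx'
j=8: add 'i' → 'trafxi'
j=9: skip

trafxi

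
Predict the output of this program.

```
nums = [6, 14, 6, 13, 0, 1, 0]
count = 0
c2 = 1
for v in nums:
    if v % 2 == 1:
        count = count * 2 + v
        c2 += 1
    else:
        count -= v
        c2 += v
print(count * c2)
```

v=6: not odd, count = 0-6 = -6; c2=7
v=14: not odd, count = (-6)-14 = -20; c2=21
v=6: not odd, count = (-20)-6 = -26; c2=27
v=13: odd, count = (-26)*2+13 = -39; c2=28
v=0: not odd, count = (-39)-0 = -39; c2=28
v=1: odd, count = (-39)*2+1 = -77; c2=29
v=0: not odd, count = (-77)-0 = -77; c2=29
count*c2 = (-77)*29 = -2233

-2233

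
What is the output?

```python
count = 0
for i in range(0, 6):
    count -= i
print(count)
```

-15

i=0: count = 0-0 = 0
i=1: count = 0-1 = -1
i=2: count = (-1)-2 = -3
i=3: count = (-3)-3 = -6
i=4: count = (-6)-4 = -10
i=5: count = (-10)-5 = -15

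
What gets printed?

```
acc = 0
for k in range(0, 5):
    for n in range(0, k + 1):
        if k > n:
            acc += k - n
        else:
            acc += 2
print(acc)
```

30

k=0,n=0: not 0>0, acc = 0+2 = 2
k=1,n=0: 1>0, acc = 2+1 = 3
k=1,n=1: not 1>1, acc = 3+2 = 5
k=2,n=0: 2>0, acc = 5+2 = 7
k=2,n=1: 2>1, acc = 7+1 = 8
k=2,n=2: not 2>2, acc = 8+2 = 10
k=3,n=0: 3>0, acc = 10+3 = 13
k=3,n=1: 3>1, acc = 13+2 = 15
k=3,n=2: 3>2, acc = 15+1 = 16
k=3,n=3: not 3>3, acc = 16+2 = 18
k=4,n=0: 4>0, acc = 18+4 = 22
k=4,n=1: 4>1, acc = 22+3 = 25
k=4,n=2: 4>2, acc = 25+2 = 27
k=4,n=3: 4>3, acc = 27+1 = 28
k=4,n=4: not 4>4, acc = 28+2 = 30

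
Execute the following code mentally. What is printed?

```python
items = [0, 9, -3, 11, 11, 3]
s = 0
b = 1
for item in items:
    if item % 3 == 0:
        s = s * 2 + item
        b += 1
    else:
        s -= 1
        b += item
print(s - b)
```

2

item=0: %3==0, s = 0*2+0 = 0; b=2
item=9: %3==0, s = 0*2+9 = 9; b=3
item=-3: %3==0, s = 9*2+(-3) = 15; b=4
item=11: not %3==0, s = 15-1 = 14; b=15
item=11: not %3==0, s = 14-1 = 13; b=26
item=3: %3==0, s = 13*2+3 = 29; b=27
s-b = 29-27 = 2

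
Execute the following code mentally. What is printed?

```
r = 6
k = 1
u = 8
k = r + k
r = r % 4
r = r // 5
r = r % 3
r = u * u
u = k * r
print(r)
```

k = 6+1 = 7
r = 6%4 = 2
r = 2//5 = 0
r = 0%3 = 0
r = 8*8 = 64
u = 7*64 = 448

64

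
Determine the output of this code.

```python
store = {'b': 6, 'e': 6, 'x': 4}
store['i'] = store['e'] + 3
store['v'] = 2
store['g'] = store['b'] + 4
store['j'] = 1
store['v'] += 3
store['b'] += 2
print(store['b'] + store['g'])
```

18

store['i'] = store['e']+3 = 9 → {'b': 6, 'e': 6, 'x': 4, 'i': 9}
store['v'] = 2 → {'b': 6, 'e': 6, 'x': 4, 'i': 9, 'v': 2}
store['g'] = store['b']+4 = 10 → {'b': 6, 'e': 6, 'x': 4, 'i': 9, 'v': 2, 'g': 10}
store['j'] = 1 → {'b': 6, 'e': 6, 'x': 4, 'i': 9, 'v': 2, 'g': 10, 'j': 1}
store['v'] = 2+3 = 5 → {'b': 6, 'e': 6, 'x': 4, 'i': 9, 'v': 5, 'g': 10, 'j': 1}
store['b'] = 6+2 = 8 → {'b': 8, 'e': 6, 'x': 4, 'i': 9, 'v': 5, 'g': 10, 'j': 1}
store['b']+store['g'] = 8+10 = 18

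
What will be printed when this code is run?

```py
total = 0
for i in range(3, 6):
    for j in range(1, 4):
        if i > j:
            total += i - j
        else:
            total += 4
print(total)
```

i=3,j=1: 3>1, total = 0+2 = 2
i=3,j=2: 3>2, total = 2+1 = 3
i=3,j=3: not 3>3, total = 3+4 = 7
i=4,j=1: 4>1, total = 7+3 = 10
i=4,j=2: 4>2, total = 10+2 = 12
i=4,j=3: 4>3, total = 12+1 = 13
i=5,j=1: 5>1, total = 13+4 = 17
i=5,j=2: 5>2, total = 17+3 = 20
i=5,j=3: 5>3, total = 20+2 = 22

22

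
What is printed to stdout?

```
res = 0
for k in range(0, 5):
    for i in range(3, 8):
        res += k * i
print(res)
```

k=0,i=3: res = 0+0 = 0
k=0,i=4: res = 0+0 = 0
k=0,i=5: res = 0+0 = 0
k=0,i=6: res = 0+0 = 0
k=0,i=7: res = 0+0 = 0
k=1,i=3: res = 0+3 = 3
k=1,i=4: res = 3+4 = 7
k=1,i=5: res = 7+5 = 12
k=1,i=6: res = 12+6 = 18
k=1,i=7: res = 18+7 = 25
k=2,i=3: res = 25+6 = 31
k=2,i=4: res = 31+8 = 39
k=2,i=5: res = 39+10 = 49
k=2,i=6: res = 49+12 = 61
k=2,i=7: res = 61+14 = 75
k=3,i=3: res = 75+9 = 84
k=3,i=4: res = 84+12 = 96
k=3,i=5: res = 96+15 = 111
k=3,i=6: res = 111+18 = 129
k=3,i=7: res = 129+21 = 150
k=4,i=3: res = 150+12 = 162
k=4,i=4: res = 162+16 = 178
k=4,i=5: res = 178+20 = 198
k=4,i=6: res = 198+24 = 222
k=4,i=7: res = 222+28 = 250

250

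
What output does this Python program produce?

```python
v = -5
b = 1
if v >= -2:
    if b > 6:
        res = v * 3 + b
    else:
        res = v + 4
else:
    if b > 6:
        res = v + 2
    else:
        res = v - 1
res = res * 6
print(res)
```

-36

v=-5, b=1
v >= -2 is False; b > 6 is False
→ res = v - 1 = -6
res = (-6)*6 = -36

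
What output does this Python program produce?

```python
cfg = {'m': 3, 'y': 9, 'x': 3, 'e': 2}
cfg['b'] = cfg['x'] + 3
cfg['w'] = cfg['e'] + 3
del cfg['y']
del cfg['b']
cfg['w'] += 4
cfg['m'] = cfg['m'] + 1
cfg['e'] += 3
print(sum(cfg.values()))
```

21

cfg['b'] = cfg['x']+3 = 6 → {'m': 3, 'y': 9, 'x': 3, 'e': 2, 'b': 6}
cfg['w'] = cfg['e']+3 = 5 → {'m': 3, 'y': 9, 'x': 3, 'e': 2, 'b': 6, 'w': 5}
del 'y' → {'m': 3, 'x': 3, 'e': 2, 'b': 6, 'w': 5}
del 'b' → {'m': 3, 'x': 3, 'e': 2, 'w': 5}
cfg['w'] = 5+4 = 9 → {'m': 3, 'x': 3, 'e': 2, 'w': 9}
cfg['m'] = cfg['m']+1 = 4 → {'m': 4, 'x': 3, 'e': 2, 'w': 9}
cfg['e'] = 2+3 = 5 → {'m': 4, 'x': 3, 'e': 5, 'w': 9}
sum of values = 21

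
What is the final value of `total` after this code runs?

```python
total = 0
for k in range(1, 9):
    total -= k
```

-36

k=1: total = 0-1 = -1
k=2: total = (-1)-2 = -3
k=3: total = (-3)-3 = -6
k=4: total = (-6)-4 = -10
k=5: total = (-10)-5 = -15
k=6: total = (-15)-6 = -21
k=7: total = (-21)-7 = -28
k=8: total = (-28)-8 = -36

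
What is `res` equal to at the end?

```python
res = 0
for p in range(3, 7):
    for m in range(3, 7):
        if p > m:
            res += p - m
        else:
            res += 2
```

30

p=3,m=3: not 3>3, res = 0+2 = 2
p=3,m=4: not 3>4, res = 2+2 = 4
p=3,m=5: not 3>5, res = 4+2 = 6
p=3,m=6: not 3>6, res = 6+2 = 8
p=4,m=3: 4>3, res = 8+1 = 9
p=4,m=4: not 4>4, res = 9+2 = 11
p=4,m=5: not 4>5, res = 11+2 = 13
p=4,m=6: not 4>6, res = 13+2 = 15
p=5,m=3: 5>3, res = 15+2 = 17
p=5,m=4: 5>4, res = 17+1 = 18
p=5,m=5: not 5>5, res = 18+2 = 20
p=5,m=6: not 5>6, res = 20+2 = 22
p=6,m=3: 6>3, res = 22+3 = 25
p=6,m=4: 6>4, res = 25+2 = 27
p=6,m=5: 6>5, res = 27+1 = 28
p=6,m=6: not 6>6, res = 28+2 = 30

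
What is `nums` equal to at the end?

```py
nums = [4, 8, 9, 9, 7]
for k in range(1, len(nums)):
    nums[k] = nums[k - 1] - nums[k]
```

k=1: nums[1] = 4-8 = -4 → [4, -4, 9, 9, 7]
k=2: nums[2] = (-4)-9 = -13 → [4, -4, -13, 9, 7]
k=3: nums[3] = (-13)-9 = -22 → [4, -4, -13, -22, 7]
k=4: nums[4] = (-22)-7 = -29 → [4, -4, -13, -22, -29]

[4, -4, -13, -22, -29]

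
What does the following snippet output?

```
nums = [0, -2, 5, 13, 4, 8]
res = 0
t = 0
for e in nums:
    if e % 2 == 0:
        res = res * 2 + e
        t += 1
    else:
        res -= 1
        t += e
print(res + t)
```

22

e=0: even, res = 0*2+0 = 0; t=1
e=-2: even, res = 0*2+(-2) = -2; t=2
e=5: not even, res = (-2)-1 = -3; t=7
e=13: not even, res = (-3)-1 = -4; t=20
e=4: even, res = (-4)*2+4 = -4; t=21
e=8: even, res = (-4)*2+8 = 0; t=22
res+t = 0+22 = 22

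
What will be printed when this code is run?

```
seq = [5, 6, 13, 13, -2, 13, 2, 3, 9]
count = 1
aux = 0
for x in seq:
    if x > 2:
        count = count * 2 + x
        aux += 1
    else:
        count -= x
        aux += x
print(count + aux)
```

1034

x=5: >2, count = 1*2+5 = 7; aux=1
x=6: >2, count = 7*2+6 = 20; aux=2
x=13: >2, count = 20*2+13 = 53; aux=3
x=13: >2, count = 53*2+13 = 119; aux=4
x=-2: not >2, count = 119-(-2) = 121; aux=2
x=13: >2, count = 121*2+13 = 255; aux=3
x=2: not >2, count = 255-2 = 253; aux=5
x=3: >2, count = 253*2+3 = 509; aux=6
x=9: >2, count = 509*2+9 = 1027; aux=7
count+aux = 1027+7 = 1034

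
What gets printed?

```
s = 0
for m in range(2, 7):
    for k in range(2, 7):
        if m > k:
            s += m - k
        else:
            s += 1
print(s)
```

35

m=2,k=2: not 2>2, s = 0+1 = 1
m=2,k=3: not 2>3, s = 1+1 = 2
m=2,k=4: not 2>4, s = 2+1 = 3
m=2,k=5: not 2>5, s = 3+1 = 4
m=2,k=6: not 2>6, s = 4+1 = 5
m=3,k=2: 3>2, s = 5+1 = 6
m=3,k=3: not 3>3, s = 6+1 = 7
m=3,k=4: not 3>4, s = 7+1 = 8
m=3,k=5: not 3>5, s = 8+1 = 9
m=3,k=6: not 3>6, s = 9+1 = 10
m=4,k=2: 4>2, s = 10+2 = 12
m=4,k=3: 4>3, s = 12+1 = 13
m=4,k=4: not 4>4, s = 13+1 = 14
m=4,k=5: not 4>5, s = 14+1 = 15
m=4,k=6: not 4>6, s = 15+1 = 16
m=5,k=2: 5>2, s = 16+3 = 19
m=5,k=3: 5>3, s = 19+2 = 21
m=5,k=4: 5>4, s = 21+1 = 22
m=5,k=5: not 5>5, s = 22+1 = 23
m=5,k=6: not 5>6, s = 23+1 = 24
m=6,k=2: 6>2, s = 24+4 = 28
m=6,k=3: 6>3, s = 28+3 = 31
m=6,k=4: 6>4, s = 31+2 = 33
m=6,k=5: 6>5, s = 33+1 = 34
m=6,k=6: not 6>6, s = 34+1 = 35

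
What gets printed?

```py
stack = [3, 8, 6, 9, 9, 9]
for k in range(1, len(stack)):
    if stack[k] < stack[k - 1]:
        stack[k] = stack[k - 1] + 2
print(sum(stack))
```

63

k=1: 8>=3, unchanged → [3, 8, 6, 9, 9, 9]
k=2: 6<8, stack[2] = 8+2 = 10 → [3, 8, 10, 9, 9, 9]
k=3: 9<10, stack[3] = 10+2 = 12 → [3, 8, 10, 12, 9, 9]
k=4: 9<12, stack[4] = 12+2 = 14 → [3, 8, 10, 12, 14, 9]
k=5: 9<14, stack[5] = 14+2 = 16 → [3, 8, 10, 12, 14, 16]
sum = 63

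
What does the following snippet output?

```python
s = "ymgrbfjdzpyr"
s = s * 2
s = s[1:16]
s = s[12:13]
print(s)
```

repeat ×2 → 'ymgrbfjdzpyrymgrbfjdzpyr'
slice [1:16] → 'mgrbfjdzpyrymgr'
slice [12:13] → 'm'

m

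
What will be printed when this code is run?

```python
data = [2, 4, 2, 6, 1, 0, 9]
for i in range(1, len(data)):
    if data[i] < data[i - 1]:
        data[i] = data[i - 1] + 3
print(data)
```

i=1: 4>=2, unchanged → [2, 4, 2, 6, 1, 0, 9]
i=2: 2<4, data[2] = 4+3 = 7 → [2, 4, 7, 6, 1, 0, 9]
i=3: 6<7, data[3] = 7+3 = 10 → [2, 4, 7, 10, 1, 0, 9]
i=4: 1<10, data[4] = 10+3 = 13 → [2, 4, 7, 10, 13, 0, 9]
i=5: 0<13, data[5] = 13+3 = 16 → [2, 4, 7, 10, 13, 16, 9]
i=6: 9<16, data[6] = 16+3 = 19 → [2, 4, 7, 10, 13, 16, 19]

[2, 4, 7, 10, 13, 16, 19]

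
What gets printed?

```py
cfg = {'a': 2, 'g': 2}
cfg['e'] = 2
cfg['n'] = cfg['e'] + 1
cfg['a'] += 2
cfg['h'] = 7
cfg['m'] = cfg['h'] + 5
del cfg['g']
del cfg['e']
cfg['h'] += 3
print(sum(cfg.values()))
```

cfg['e'] = 2 → {'a': 2, 'g': 2, 'e': 2}
cfg['n'] = cfg['e']+1 = 3 → {'a': 2, 'g': 2, 'e': 2, 'n': 3}
cfg['a'] = 2+2 = 4 → {'a': 4, 'g': 2, 'e': 2, 'n': 3}
cfg['h'] = 7 → {'a': 4, 'g': 2, 'e': 2, 'n': 3, 'h': 7}
cfg['m'] = cfg['h']+5 = 12 → {'a': 4, 'g': 2, 'e': 2, 'n': 3, 'h': 7, 'm': 12}
del 'g' → {'a': 4, 'e': 2, 'n': 3, 'h': 7, 'm': 12}
del 'e' → {'a': 4, 'n': 3, 'h': 7, 'm': 12}
cfg['h'] = 7+3 = 10 → {'a': 4, 'n': 3, 'h': 10, 'm': 12}
sum of values = 29

29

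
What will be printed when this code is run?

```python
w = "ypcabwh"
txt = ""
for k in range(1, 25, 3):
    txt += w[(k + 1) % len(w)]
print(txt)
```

cwpbyahc

k=1: add w[2]='c' → 'c'
k=4: add w[5]='w' → 'cw'
k=7: add w[1]='p' → 'cwp'
k=10: add w[4]='b' → 'cwpb'
k=13: add w[0]='y' → 'cwpby'
k=16: add w[3]='a' → 'cwpbya'
k=19: add w[6]='h' → 'cwpbyah'
k=22: add w[2]='c' → 'cwpbyahc'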